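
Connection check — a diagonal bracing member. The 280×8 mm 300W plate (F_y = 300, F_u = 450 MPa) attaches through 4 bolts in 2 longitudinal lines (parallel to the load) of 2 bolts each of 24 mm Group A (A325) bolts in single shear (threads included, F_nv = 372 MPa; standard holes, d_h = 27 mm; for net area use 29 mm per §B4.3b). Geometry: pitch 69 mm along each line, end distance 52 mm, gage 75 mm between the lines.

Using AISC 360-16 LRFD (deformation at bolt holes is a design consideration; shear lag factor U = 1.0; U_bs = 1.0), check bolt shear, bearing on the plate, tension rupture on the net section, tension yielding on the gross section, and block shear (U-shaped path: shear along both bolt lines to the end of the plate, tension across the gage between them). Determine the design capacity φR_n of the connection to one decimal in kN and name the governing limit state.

375.3 kN (block shear governs)

Bolt shear: A_b = π(24)²/4 = 452.39 mm². φR_n = 0.75 × 372 × 452.39 × 4 × 1 = 504.9 kN.
Bearing (8 mm plate, F_u = 450 MPa): end bolts L_c = 52 − 27/2 = 38.5, R_n = min(1.2×38.5×8×450, 2.4×24×8×450) = 166.32 kN/bolt; interior L_c = 69 − 27 = 42, R_n = 181.44 kN/bolt. φR_n = 0.75 × (2×166.32 + 2×181.44) = 521.6 kN.
Tension rupture (net): A_n = (280 − 2×29)×8 = 1776 mm² (U = 1.0, A_e = A_n). φR_n = 0.75 × 450 × 1776 = 599.4 kN.
Tension yield (gross): A_g = 280×8 = 2240 mm². φR_n = 0.90 × 300 × 2240 = 604.8 kN.
Block shear: shear path 2×[52+1×69] = 2×121 mm, A_gv = 1936, A_nv = 2×(121 − 1.5×29)×8 = 1240 mm²; tension across gage: (75 − 1×29)×8 = 368 mm². R_n = min(0.6×450×1240, 0.6×300×1936) + 1.0×450×368 = min(334.8, 348.48) + 165.6 = 500.4 kN. φR_n = 0.75 × 500.4 = 375.3 kN.
Governing: min(504.9, 521.6, 599.4, 604.8, 375.3) = 375.3 kN → block shear.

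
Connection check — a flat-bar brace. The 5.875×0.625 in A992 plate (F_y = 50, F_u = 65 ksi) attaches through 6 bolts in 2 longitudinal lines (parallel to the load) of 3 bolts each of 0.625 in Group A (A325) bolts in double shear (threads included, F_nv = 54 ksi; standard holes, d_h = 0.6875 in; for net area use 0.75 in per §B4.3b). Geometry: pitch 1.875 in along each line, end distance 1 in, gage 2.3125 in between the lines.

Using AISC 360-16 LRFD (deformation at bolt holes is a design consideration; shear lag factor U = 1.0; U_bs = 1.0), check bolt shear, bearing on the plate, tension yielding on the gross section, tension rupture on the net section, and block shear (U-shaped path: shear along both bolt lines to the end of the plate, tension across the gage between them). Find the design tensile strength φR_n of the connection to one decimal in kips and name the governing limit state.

133.3 kips (net-section rupture governs)

Bolt shear: A_b = π(0.625)²/4 = 0.3068 in². φR_n = 0.75 × 54 × 0.3068 × 6 × 2 = 149.1 kips.
Bearing (0.625 in plate, F_u = 65 ksi): end bolts L_c = 1 − 0.6875/2 = 0.65625, R_n = min(1.2×0.65625×0.625×65, 2.4×0.625×0.625×65) = 31.992 kips/bolt; interior L_c = 1.875 − 0.6875 = 1.1875, R_n = 57.891 kips/bolt. φR_n = 0.75 × (2×31.992 + 4×57.891) = 221.7 kips.
Tension yield (gross): A_g = 5.875×0.625 = 3.6719 in². φR_n = 0.90 × 50 × 3.6719 = 165.2 kips.
Tension rupture (net): A_n = (5.875 − 2×0.75)×0.625 = 2.7344 in² (U = 1.0, A_e = A_n). φR_n = 0.75 × 65 × 2.7344 = 133.3 kips.
Block shear: shear path 2×[1+2×1.875] = 2×4.75 in, A_gv = 5.9375, A_nv = 2×(4.75 − 2.5×0.75)×0.625 = 3.5938 in²; tension across gage: (2.3125 − 1×0.75)×0.625 = 0.97656 in². R_n = min(0.6×65×3.5938, 0.6×50×5.9375) + 1.0×65×0.97656 = min(140.16, 178.13) + 63.476 = 203.64 kips. φR_n = 0.75 × 203.64 = 152.7 kips.
Governing: min(149.1, 221.7, 165.2, 133.3, 152.7) = 133.3 kips → net-section rupture.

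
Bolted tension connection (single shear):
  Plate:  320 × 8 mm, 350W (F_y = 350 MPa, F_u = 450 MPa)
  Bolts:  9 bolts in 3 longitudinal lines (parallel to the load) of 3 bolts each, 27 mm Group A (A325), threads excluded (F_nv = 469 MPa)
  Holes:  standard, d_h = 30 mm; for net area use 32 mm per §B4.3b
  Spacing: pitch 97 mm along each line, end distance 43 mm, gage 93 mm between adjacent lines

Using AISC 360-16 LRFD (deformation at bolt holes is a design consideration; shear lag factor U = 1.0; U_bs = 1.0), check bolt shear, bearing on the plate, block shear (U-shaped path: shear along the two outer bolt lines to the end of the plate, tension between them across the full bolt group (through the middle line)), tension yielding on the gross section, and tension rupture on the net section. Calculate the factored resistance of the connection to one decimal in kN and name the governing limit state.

604.8 kN (net-section rupture governs)

Bolt shear: A_b = π(27)²/4 = 572.56 mm². φR_n = 0.75 × 469 × 572.56 × 9 × 1 = 1812.6 kN.
Bearing (8 mm plate, F_u = 450 MPa): end bolts L_c = 43 − 30/2 = 28, R_n = min(1.2×28×8×450, 2.4×27×8×450) = 120.96 kN/bolt; interior L_c = 97 − 30 = 67, R_n = 233.28 kN/bolt. φR_n = 0.75 × (3×120.96 + 6×233.28) = 1321.9 kN.
Block shear: shear path 2×[43+2×97] = 2×237 mm, A_gv = 3792, A_nv = 2×(237 − 2.5×32)×8 = 2512 mm²; tension across gage: (186 − 2×32)×8 = 976 mm². R_n = min(0.6×450×2512, 0.6×350×3792) + 1.0×450×976 = min(678.24, 796.32) + 439.2 = 1117.4 kN. φR_n = 0.75 × 1117.4 = 838.1 kN.
Tension yield (gross): A_g = 320×8 = 2560 mm². φR_n = 0.90 × 350 × 2560 = 806.4 kN.
Tension rupture (net): A_n = (320 − 3×32)×8 = 1792 mm² (U = 1.0, A_e = A_n). φR_n = 0.75 × 450 × 1792 = 604.8 kN.
Governing: min(1812.6, 1321.9, 838.1, 806.4, 604.8) = 604.8 kN → net-section rupture.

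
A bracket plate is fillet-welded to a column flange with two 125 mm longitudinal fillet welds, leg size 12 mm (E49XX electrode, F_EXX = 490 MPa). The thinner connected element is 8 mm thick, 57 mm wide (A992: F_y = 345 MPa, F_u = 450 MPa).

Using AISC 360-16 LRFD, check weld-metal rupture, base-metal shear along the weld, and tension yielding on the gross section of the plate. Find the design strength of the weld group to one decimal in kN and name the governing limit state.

141.6 kN (gross-section yield governs)

Weld metal: throat = 0.707×12 = 8.484 mm, L = 2×125 = 250 mm. φR_n = 0.75 × 0.6 × 490 × 8.484 × 250 = 467.7 kN.
Base metal shear (8 mm plate): yield φR_n = 1.0×0.6×345×8×250 = 414.0 kN; rupture φR_n = 0.75×0.6×450×8×250 = 405.0 kN; take 405.0 kN (rupture).
Tension yield (gross): A_g = 57×8 = 456 mm². φR_n = 0.90 × 345 × 456 = 141.6 kN.
Governing: min(467.7, 405.0, 141.6) = 141.6 kN → gross-section yield.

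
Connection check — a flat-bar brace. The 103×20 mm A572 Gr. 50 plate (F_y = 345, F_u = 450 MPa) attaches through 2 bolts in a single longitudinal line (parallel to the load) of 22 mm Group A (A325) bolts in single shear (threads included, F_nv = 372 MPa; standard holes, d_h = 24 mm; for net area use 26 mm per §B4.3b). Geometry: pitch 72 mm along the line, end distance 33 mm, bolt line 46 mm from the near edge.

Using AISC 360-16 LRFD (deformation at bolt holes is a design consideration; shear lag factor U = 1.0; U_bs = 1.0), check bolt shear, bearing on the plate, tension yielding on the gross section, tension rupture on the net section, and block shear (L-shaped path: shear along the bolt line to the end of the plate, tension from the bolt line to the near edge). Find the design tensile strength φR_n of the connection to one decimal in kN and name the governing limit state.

212.1 kN (bolt shear governs)

Bolt shear: A_b = π(22)²/4 = 380.13 mm². φR_n = 0.75 × 372 × 380.13 × 2 × 1 = 212.1 kN.
Bearing (20 mm plate, F_u = 450 MPa): end bolts L_c = 33 − 24/2 = 21, R_n = min(1.2×21×20×450, 2.4×22×20×450) = 226.8 kN/bolt; interior L_c = 72 − 24 = 48, R_n = 475.2 kN/bolt. φR_n = 0.75 × (1×226.8 + 1×475.2) = 526.5 kN.
Tension yield (gross): A_g = 103×20 = 2060 mm². φR_n = 0.90 × 345 × 2060 = 639.6 kN.
Tension rupture (net): A_n = (103 − 1×26)×20 = 1540 mm² (U = 1.0, A_e = A_n). φR_n = 0.75 × 450 × 1540 = 519.8 kN.
Block shear: shear path 1×[33+1×72] = 1×105 mm, A_gv = 2100, A_nv = 1×(105 − 1.5×26)×20 = 1320 mm²; tension to near edge: (46 − 0.5×26)×20 = 660 mm². R_n = min(0.6×450×1320, 0.6×345×2100) + 1.0×450×660 = min(356.4, 434.7) + 297 = 653.4 kN. φR_n = 0.75 × 653.4 = 490.1 kN.
Governing: min(212.1, 526.5, 639.6, 519.8, 490.1) = 212.1 kN → bolt shear.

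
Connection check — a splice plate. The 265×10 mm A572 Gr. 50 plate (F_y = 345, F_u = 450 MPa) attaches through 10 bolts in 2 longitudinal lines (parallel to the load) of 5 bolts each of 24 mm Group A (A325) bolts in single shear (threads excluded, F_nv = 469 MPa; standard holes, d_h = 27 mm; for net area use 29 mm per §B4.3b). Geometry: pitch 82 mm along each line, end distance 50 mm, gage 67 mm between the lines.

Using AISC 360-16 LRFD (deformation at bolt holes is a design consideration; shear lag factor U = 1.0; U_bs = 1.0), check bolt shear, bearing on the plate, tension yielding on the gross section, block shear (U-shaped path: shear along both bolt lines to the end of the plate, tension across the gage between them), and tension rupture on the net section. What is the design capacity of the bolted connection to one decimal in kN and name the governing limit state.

698.6 kN (net-section rupture governs)

Bolt shear: A_b = π(24)²/4 = 452.39 mm². φR_n = 0.75 × 469 × 452.39 × 10 × 1 = 1591.3 kN.
Bearing (10 mm plate, F_u = 450 MPa): end bolts L_c = 50 − 27/2 = 36.5, R_n = min(1.2×36.5×10×450, 2.4×24×10×450) = 197.1 kN/bolt; interior L_c = 82 − 27 = 55, R_n = 259.2 kN/bolt. φR_n = 0.75 × (2×197.1 + 8×259.2) = 1850.9 kN.
Tension yield (gross): A_g = 265×10 = 2650 mm². φR_n = 0.90 × 345 × 2650 = 822.8 kN.
Block shear: shear path 2×[50+4×82] = 2×378 mm, A_gv = 7560, A_nv = 2×(378 − 4.5×29)×10 = 4950 mm²; tension across gage: (67 − 1×29)×10 = 380 mm². R_n = min(0.6×450×4950, 0.6×345×7560) + 1.0×450×380 = min(1336.5, 1564.9) + 171 = 1507.5 kN. φR_n = 0.75 × 1507.5 = 1130.6 kN.
Tension rupture (net): A_n = (265 − 2×29)×10 = 2070 mm² (U = 1.0, A_e = A_n). φR_n = 0.75 × 450 × 2070 = 698.6 kN.
Governing: min(1591.3, 1850.9, 822.8, 1130.6, 698.6) = 698.6 kN → net-section rupture.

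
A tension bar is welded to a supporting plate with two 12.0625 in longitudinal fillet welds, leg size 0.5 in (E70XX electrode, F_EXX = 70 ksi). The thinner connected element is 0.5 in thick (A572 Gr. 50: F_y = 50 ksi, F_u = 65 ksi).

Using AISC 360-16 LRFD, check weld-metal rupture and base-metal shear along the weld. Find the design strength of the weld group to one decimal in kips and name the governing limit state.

268.6 kips (weld metal governs)

Weld metal: throat = 0.707×0.5 = 0.3535 in, L = 2×12.0625 = 24.125 in. φR_n = 0.75 × 0.6 × 70 × 0.3535 × 24.125 = 268.6 kips.
Base metal shear (0.5 in plate): yield φR_n = 1.0×0.6×50×0.5×24.125 = 361.9 kips; rupture φR_n = 0.75×0.6×65×0.5×24.125 = 352.8 kips; take 352.8 kips (rupture).
Governing: min(268.6, 352.8) = 268.6 kips → weld metal.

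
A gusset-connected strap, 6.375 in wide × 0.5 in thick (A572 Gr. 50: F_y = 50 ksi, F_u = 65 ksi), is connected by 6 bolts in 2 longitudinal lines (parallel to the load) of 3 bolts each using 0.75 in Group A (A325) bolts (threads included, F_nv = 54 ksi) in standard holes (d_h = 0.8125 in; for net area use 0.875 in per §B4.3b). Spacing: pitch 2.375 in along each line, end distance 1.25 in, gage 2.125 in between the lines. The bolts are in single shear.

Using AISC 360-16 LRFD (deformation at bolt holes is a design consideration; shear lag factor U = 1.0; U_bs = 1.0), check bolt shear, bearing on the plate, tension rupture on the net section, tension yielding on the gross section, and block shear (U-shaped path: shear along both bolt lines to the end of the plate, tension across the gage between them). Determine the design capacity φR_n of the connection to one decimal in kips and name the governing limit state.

107.4 kips (bolt shear governs)

Bolt shear: A_b = π(0.75)²/4 = 0.44179 in². φR_n = 0.75 × 54 × 0.44179 × 6 × 1 = 107.4 kips.
Bearing (0.5 in plate, F_u = 65 ksi): end bolts L_c = 1.25 − 0.8125/2 = 0.84375, R_n = min(1.2×0.84375×0.5×65, 2.4×0.75×0.5×65) = 32.906 kips/bolt; interior L_c = 2.375 − 0.8125 = 1.5625, R_n = 58.5 kips/bolt. φR_n = 0.75 × (2×32.906 + 4×58.5) = 224.9 kips.
Tension rupture (net): A_n = (6.375 − 2×0.875)×0.5 = 2.3125 in² (U = 1.0, A_e = A_n). φR_n = 0.75 × 65 × 2.3125 = 112.7 kips.
Tension yield (gross): A_g = 6.375×0.5 = 3.1875 in². φR_n = 0.90 × 50 × 3.1875 = 143.4 kips.
Block shear: shear path 2×[1.25+2×2.375] = 2×6 in, A_gv = 6, A_nv = 2×(6 − 2.5×0.875)×0.5 = 3.8125 in²; tension across gage: (2.125 − 1×0.875)×0.5 = 0.625 in². R_n = min(0.6×65×3.8125, 0.6×50×6) + 1.0×65×0.625 = min(148.69, 180) + 40.625 = 189.32 kips. φR_n = 0.75 × 189.32 = 142.0 kips.
Governing: min(107.4, 224.9, 112.7, 143.4, 142.0) = 107.4 kips → bolt shear.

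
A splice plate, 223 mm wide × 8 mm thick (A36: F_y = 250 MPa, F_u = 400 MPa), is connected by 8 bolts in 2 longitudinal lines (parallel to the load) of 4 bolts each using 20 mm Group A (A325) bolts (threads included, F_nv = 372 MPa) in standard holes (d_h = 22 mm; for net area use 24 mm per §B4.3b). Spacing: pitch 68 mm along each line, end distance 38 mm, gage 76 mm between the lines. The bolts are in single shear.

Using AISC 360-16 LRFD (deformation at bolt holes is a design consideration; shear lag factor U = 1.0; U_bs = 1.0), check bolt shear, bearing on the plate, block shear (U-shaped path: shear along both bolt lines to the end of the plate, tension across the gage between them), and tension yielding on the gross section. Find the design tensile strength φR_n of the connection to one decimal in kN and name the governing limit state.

Bolt shear: A_b = π(20)²/4 = 314.16 mm². φR_n = 0.75 × 372 × 314.16 × 8 × 1 = 701.2 kN.
Bearing (8 mm plate, F_u = 400 MPa): end bolts L_c = 38 − 22/2 = 27, R_n = min(1.2×27×8×400, 2.4×20×8×400) = 103.68 kN/bolt; interior L_c = 68 − 22 = 46, R_n = 153.6 kN/bolt. φR_n = 0.75 × (2×103.68 + 6×153.6) = 846.7 kN.
Block shear: shear path 2×[38+3×68] = 2×242 mm, A_gv = 3872, A_nv = 2×(242 − 3.5×24)×8 = 2528 mm²; tension across gage: (76 − 1×24)×8 = 416 mm². R_n = min(0.6×400×2528, 0.6×250×3872) + 1.0×400×416 = min(606.72, 580.8) + 166.4 = 747.2 kN. φR_n = 0.75 × 747.2 = 560.4 kN.
Tension yield (gross): A_g = 223×8 = 1784 mm². φR_n = 0.90 × 250 × 1784 = 401.4 kN.
Governing: min(701.2, 846.7, 560.4, 401.4) = 401.4 kN → gross-section yield.

401.4 kN (gross-section yield governs)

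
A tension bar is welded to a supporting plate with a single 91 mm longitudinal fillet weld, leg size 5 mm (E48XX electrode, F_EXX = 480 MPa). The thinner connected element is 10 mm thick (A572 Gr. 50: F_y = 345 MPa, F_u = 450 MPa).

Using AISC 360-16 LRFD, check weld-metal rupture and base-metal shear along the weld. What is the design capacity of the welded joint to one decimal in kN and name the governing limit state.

69.5 kN (weld metal governs)

Weld metal: throat = 0.707×5 = 3.535 mm, L = 91 mm. φR_n = 0.75 × 0.6 × 480 × 3.535 × 91 = 69.5 kN.
Base metal shear (10 mm plate): yield φR_n = 1.0×0.6×345×10×91 = 188.4 kN; rupture φR_n = 0.75×0.6×450×10×91 = 184.3 kN; take 184.3 kN (rupture).
Governing: min(69.5, 184.3) = 69.5 kN → weld metal.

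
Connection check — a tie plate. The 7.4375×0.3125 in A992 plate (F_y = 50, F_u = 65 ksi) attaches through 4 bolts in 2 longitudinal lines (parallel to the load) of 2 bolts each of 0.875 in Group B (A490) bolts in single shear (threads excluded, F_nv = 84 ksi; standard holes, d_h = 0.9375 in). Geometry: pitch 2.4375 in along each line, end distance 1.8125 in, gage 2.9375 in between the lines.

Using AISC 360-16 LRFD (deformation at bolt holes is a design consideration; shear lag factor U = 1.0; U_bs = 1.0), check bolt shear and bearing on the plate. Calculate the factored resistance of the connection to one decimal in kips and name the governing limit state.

Bolt shear: A_b = π(0.875)²/4 = 0.60132 in². φR_n = 0.75 × 84 × 0.60132 × 4 × 1 = 151.5 kips.
Bearing (0.3125 in plate, F_u = 65 ksi): end bolts L_c = 1.8125 − 0.9375/2 = 1.34375, R_n = min(1.2×1.34375×0.3125×65, 2.4×0.875×0.3125×65) = 32.754 kips/bolt; interior L_c = 2.4375 − 0.9375 = 1.5, R_n = 36.563 kips/bolt. φR_n = 0.75 × (2×32.754 + 2×36.563) = 104.0 kips.
Governing: min(151.5, 104.0) = 104.0 kips → bearing.

104.0 kips (bearing governs)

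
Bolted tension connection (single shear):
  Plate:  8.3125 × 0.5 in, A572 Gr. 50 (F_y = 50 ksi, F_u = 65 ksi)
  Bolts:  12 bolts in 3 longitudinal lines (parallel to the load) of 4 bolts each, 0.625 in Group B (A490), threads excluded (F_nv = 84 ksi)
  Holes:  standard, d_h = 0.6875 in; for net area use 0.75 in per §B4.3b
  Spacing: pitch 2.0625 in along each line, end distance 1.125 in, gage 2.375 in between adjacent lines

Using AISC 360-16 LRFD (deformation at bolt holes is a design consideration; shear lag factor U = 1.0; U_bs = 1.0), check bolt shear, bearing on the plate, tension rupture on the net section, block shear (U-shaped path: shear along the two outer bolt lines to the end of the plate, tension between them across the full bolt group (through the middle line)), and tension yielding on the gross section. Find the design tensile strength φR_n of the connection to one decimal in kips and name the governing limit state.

147.8 kips (net-section rupture governs)

Bolt shear: A_b = π(0.625)²/4 = 0.3068 in². φR_n = 0.75 × 84 × 0.3068 × 12 × 1 = 231.9 kips.
Bearing (0.5 in plate, F_u = 65 ksi): end bolts L_c = 1.125 − 0.6875/2 = 0.78125, R_n = min(1.2×0.78125×0.5×65, 2.4×0.625×0.5×65) = 30.469 kips/bolt; interior L_c = 2.0625 − 0.6875 = 1.375, R_n = 48.75 kips/bolt. φR_n = 0.75 × (3×30.469 + 9×48.75) = 397.6 kips.
Tension rupture (net): A_n = (8.3125 − 3×0.75)×0.5 = 3.0313 in² (U = 1.0, A_e = A_n). φR_n = 0.75 × 65 × 3.0313 = 147.8 kips.
Block shear: shear path 2×[1.125+3×2.0625] = 2×7.3125 in, A_gv = 7.3125, A_nv = 2×(7.3125 − 3.5×0.75)×0.5 = 4.6875 in²; tension across gage: (4.75 − 2×0.75)×0.5 = 1.625 in². R_n = min(0.6×65×4.6875, 0.6×50×7.3125) + 1.0×65×1.625 = min(182.81, 219.38) + 105.63 = 288.44 kips. φR_n = 0.75 × 288.44 = 216.3 kips.
Tension yield (gross): A_g = 8.3125×0.5 = 4.1563 in². φR_n = 0.90 × 50 × 4.1563 = 187.0 kips.
Governing: min(231.9, 397.6, 147.8, 216.3, 187.0) = 147.8 kips → net-section rupture.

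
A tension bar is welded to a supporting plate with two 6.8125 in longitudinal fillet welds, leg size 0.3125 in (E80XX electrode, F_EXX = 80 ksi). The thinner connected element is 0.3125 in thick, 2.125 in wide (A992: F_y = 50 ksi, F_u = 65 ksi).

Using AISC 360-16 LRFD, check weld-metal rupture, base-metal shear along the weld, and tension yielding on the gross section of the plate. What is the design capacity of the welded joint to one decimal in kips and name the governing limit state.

29.9 kips (gross-section yield governs)

Weld metal: throat = 0.707×0.3125 = 0.22094 in, L = 2×6.8125 = 13.625 in. φR_n = 0.75 × 0.6 × 80 × 0.22094 × 13.625 = 108.4 kips.
Base metal shear (0.3125 in plate): yield φR_n = 1.0×0.6×50×0.3125×13.625 = 127.7 kips; rupture φR_n = 0.75×0.6×65×0.3125×13.625 = 124.5 kips; take 124.5 kips (rupture).
Tension yield (gross): A_g = 2.125×0.3125 = 0.66406 in². φR_n = 0.90 × 50 × 0.66406 = 29.9 kips.
Governing: min(108.4, 124.5, 29.9) = 29.9 kips → gross-section yield.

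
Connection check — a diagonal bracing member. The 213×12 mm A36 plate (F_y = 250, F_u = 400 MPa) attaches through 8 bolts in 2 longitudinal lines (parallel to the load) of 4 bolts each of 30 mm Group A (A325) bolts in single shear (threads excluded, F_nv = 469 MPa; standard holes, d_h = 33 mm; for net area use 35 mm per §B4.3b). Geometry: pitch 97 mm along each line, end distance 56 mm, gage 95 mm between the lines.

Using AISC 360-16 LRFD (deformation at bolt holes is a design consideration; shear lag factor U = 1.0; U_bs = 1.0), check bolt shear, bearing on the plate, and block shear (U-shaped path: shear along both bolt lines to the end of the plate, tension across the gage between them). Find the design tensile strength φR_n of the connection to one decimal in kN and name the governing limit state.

Bolt shear: A_b = π(30)²/4 = 706.86 mm². φR_n = 0.75 × 469 × 706.86 × 8 × 1 = 1989.1 kN.
Bearing (12 mm plate, F_u = 400 MPa): end bolts L_c = 56 − 33/2 = 39.5, R_n = min(1.2×39.5×12×400, 2.4×30×12×400) = 227.52 kN/bolt; interior L_c = 97 − 33 = 64, R_n = 345.6 kN/bolt. φR_n = 0.75 × (2×227.52 + 6×345.6) = 1896.5 kN.
Block shear: shear path 2×[56+3×97] = 2×347 mm, A_gv = 8328, A_nv = 2×(347 − 3.5×35)×12 = 5388 mm²; tension across gage: (95 − 1×35)×12 = 720 mm². R_n = min(0.6×400×5388, 0.6×250×8328) + 1.0×400×720 = min(1293.1, 1249.2) + 288 = 1537.2 kN. φR_n = 0.75 × 1537.2 = 1152.9 kN.
Governing: min(1989.1, 1896.5, 1152.9) = 1152.9 kN → block shear.

1152.9 kN (block shear governs)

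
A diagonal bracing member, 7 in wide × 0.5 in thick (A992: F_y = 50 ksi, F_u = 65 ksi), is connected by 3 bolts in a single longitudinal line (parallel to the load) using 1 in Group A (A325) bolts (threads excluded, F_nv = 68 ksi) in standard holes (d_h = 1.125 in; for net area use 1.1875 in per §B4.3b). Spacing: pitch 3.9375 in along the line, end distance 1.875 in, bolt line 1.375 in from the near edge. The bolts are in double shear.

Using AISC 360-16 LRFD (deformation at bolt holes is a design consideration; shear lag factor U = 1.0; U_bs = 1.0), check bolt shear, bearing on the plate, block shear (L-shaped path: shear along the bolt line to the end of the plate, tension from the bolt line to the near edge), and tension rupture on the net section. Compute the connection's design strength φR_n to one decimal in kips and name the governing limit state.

Bolt shear: A_b = π(1)²/4 = 0.7854 in². φR_n = 0.75 × 68 × 0.7854 × 3 × 2 = 240.3 kips.
Bearing (0.5 in plate, F_u = 65 ksi): end bolts L_c = 1.875 − 1.125/2 = 1.3125, R_n = min(1.2×1.3125×0.5×65, 2.4×1×0.5×65) = 51.188 kips/bolt; interior L_c = 3.9375 − 1.125 = 2.8125, R_n = 78 kips/bolt. φR_n = 0.75 × (1×51.188 + 2×78) = 155.4 kips.
Block shear: shear path 1×[1.875+2×3.9375] = 1×9.75 in, A_gv = 4.875, A_nv = 1×(9.75 − 2.5×1.1875)×0.5 = 3.3906 in²; tension to near edge: (1.375 − 0.5×1.1875)×0.5 = 0.39063 in². R_n = min(0.6×65×3.3906, 0.6×50×4.875) + 1.0×65×0.39063 = min(132.23, 146.25) + 25.391 = 157.62 kips. φR_n = 0.75 × 157.62 = 118.2 kips.
Tension rupture (net): A_n = (7 − 1×1.1875)×0.5 = 2.9063 in² (U = 1.0, A_e = A_n). φR_n = 0.75 × 65 × 2.9063 = 141.7 kips.
Governing: min(240.3, 155.4, 118.2, 141.7) = 118.2 kips → block shear.

118.2 kips (block shear governs)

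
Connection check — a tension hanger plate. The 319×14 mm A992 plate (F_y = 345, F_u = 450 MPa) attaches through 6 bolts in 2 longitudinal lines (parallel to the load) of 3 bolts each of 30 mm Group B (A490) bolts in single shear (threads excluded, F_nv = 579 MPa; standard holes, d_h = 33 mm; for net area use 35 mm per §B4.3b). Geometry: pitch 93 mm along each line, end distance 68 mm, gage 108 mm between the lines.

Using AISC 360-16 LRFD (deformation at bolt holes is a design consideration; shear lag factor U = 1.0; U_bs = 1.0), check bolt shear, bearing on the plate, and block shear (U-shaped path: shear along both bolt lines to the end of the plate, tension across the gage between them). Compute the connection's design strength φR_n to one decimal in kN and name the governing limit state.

Bolt shear: A_b = π(30)²/4 = 706.86 mm². φR_n = 0.75 × 579 × 706.86 × 6 × 1 = 1841.7 kN.
Bearing (14 mm plate, F_u = 450 MPa): end bolts L_c = 68 − 33/2 = 51.5, R_n = min(1.2×51.5×14×450, 2.4×30×14×450) = 389.34 kN/bolt; interior L_c = 93 − 33 = 60, R_n = 453.6 kN/bolt. φR_n = 0.75 × (2×389.34 + 4×453.6) = 1944.8 kN.
Block shear: shear path 2×[68+2×93] = 2×254 mm, A_gv = 7112, A_nv = 2×(254 − 2.5×35)×14 = 4662 mm²; tension across gage: (108 − 1×35)×14 = 1022 mm². R_n = min(0.6×450×4662, 0.6×345×7112) + 1.0×450×1022 = min(1258.7, 1472.2) + 459.9 = 1718.6 kN. φR_n = 0.75 × 1718.6 = 1289.0 kN.
Governing: min(1841.7, 1944.8, 1289.0) = 1289.0 kN → block shear.

1289.0 kN (block shear governs)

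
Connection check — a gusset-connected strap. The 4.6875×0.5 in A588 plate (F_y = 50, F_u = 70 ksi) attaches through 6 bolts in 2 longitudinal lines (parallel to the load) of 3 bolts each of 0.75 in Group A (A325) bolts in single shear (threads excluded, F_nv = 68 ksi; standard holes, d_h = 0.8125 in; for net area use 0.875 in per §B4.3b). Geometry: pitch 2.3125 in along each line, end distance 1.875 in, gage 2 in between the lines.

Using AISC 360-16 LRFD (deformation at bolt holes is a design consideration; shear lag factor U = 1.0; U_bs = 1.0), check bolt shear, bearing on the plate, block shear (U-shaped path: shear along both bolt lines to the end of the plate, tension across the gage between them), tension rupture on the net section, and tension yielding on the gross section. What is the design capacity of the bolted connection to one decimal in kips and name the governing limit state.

Bolt shear: A_b = π(0.75)²/4 = 0.44179 in². φR_n = 0.75 × 68 × 0.44179 × 6 × 1 = 135.2 kips.
Bearing (0.5 in plate, F_u = 70 ksi): end bolts L_c = 1.875 − 0.8125/2 = 1.46875, R_n = min(1.2×1.46875×0.5×70, 2.4×0.75×0.5×70) = 61.688 kips/bolt; interior L_c = 2.3125 − 0.8125 = 1.5, R_n = 63 kips/bolt. φR_n = 0.75 × (2×61.688 + 4×63) = 281.5 kips.
Block shear: shear path 2×[1.875+2×2.3125] = 2×6.5 in, A_gv = 6.5, A_nv = 2×(6.5 − 2.5×0.875)×0.5 = 4.3125 in²; tension across gage: (2 − 1×0.875)×0.5 = 0.5625 in². R_n = min(0.6×70×4.3125, 0.6×50×6.5) + 1.0×70×0.5625 = min(181.13, 195) + 39.375 = 220.51 kips. φR_n = 0.75 × 220.51 = 165.4 kips.
Tension rupture (net): A_n = (4.6875 − 2×0.875)×0.5 = 1.4688 in² (U = 1.0, A_e = A_n). φR_n = 0.75 × 70 × 1.4688 = 77.1 kips.
Tension yield (gross): A_g = 4.6875×0.5 = 2.3438 in². φR_n = 0.90 × 50 × 2.3438 = 105.5 kips.
Governing: min(135.2, 281.5, 165.4, 77.1, 105.5) = 77.1 kips → net-section rupture.

77.1 kips (net-section rupture governs)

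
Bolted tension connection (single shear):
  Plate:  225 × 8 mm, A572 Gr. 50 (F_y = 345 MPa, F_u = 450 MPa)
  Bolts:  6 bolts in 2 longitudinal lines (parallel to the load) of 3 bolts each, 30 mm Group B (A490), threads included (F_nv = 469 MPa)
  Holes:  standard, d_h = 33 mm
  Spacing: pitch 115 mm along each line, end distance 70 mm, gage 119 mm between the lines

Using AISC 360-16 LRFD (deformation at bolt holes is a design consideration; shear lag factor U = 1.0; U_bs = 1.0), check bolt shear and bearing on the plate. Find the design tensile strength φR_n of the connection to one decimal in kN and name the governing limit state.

Bolt shear: A_b = π(30)²/4 = 706.86 mm². φR_n = 0.75 × 469 × 706.86 × 6 × 1 = 1491.8 kN.
Bearing (8 mm plate, F_u = 450 MPa): end bolts L_c = 70 − 33/2 = 53.5, R_n = min(1.2×53.5×8×450, 2.4×30×8×450) = 231.12 kN/bolt; interior L_c = 115 − 33 = 82, R_n = 259.2 kN/bolt. φR_n = 0.75 × (2×231.12 + 4×259.2) = 1124.3 kN.
Governing: min(1491.8, 1124.3) = 1124.3 kN → bearing.

1124.3 kN (bearing governs)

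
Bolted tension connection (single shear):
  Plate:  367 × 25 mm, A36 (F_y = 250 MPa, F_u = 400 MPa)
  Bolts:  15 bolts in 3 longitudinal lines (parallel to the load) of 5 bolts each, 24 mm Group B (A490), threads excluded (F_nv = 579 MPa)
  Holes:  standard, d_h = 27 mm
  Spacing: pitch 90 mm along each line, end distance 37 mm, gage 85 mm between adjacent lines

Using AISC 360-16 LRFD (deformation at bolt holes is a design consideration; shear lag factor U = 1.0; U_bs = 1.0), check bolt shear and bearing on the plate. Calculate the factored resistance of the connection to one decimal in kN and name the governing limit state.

2946.8 kN (bolt shear governs)

Bolt shear: A_b = π(24)²/4 = 452.39 mm². φR_n = 0.75 × 579 × 452.39 × 15 × 1 = 2946.8 kN.
Bearing (25 mm plate, F_u = 400 MPa): end bolts L_c = 37 − 27/2 = 23.5, R_n = min(1.2×23.5×25×400, 2.4×24×25×400) = 282 kN/bolt; interior L_c = 90 − 27 = 63, R_n = 576 kN/bolt. φR_n = 0.75 × (3×282 + 12×576) = 5818.5 kN.
Governing: min(2946.8, 5818.5) = 2946.8 kN → bolt shear.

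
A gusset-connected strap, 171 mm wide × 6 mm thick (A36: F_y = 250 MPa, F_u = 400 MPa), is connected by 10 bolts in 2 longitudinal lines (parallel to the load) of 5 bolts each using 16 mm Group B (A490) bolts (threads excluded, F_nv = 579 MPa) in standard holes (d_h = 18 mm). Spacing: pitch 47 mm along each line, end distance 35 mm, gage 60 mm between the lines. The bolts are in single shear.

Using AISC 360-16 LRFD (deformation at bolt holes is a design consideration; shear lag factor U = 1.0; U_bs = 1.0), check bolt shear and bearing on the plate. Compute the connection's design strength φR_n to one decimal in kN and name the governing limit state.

613.4 kN (bearing governs)

Bolt shear: A_b = π(16)²/4 = 201.06 mm². φR_n = 0.75 × 579 × 201.06 × 10 × 1 = 873.1 kN.
Bearing (6 mm plate, F_u = 400 MPa): end bolts L_c = 35 − 18/2 = 26, R_n = min(1.2×26×6×400, 2.4×16×6×400) = 74.88 kN/bolt; interior L_c = 47 − 18 = 29, R_n = 83.52 kN/bolt. φR_n = 0.75 × (2×74.88 + 8×83.52) = 613.4 kN.
Governing: min(873.1, 613.4) = 613.4 kN → bearing.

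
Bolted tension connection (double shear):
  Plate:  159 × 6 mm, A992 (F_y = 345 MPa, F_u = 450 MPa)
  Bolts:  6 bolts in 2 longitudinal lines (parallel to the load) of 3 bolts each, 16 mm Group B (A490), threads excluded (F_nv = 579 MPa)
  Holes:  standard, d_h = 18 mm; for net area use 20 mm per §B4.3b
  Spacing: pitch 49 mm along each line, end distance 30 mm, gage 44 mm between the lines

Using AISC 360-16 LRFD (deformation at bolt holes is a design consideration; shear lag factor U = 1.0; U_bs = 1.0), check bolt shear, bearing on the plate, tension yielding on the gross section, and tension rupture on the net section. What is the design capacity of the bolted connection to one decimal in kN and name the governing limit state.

Bolt shear: A_b = π(16)²/4 = 201.06 mm². φR_n = 0.75 × 579 × 201.06 × 6 × 2 = 1047.7 kN.
Bearing (6 mm plate, F_u = 450 MPa): end bolts L_c = 30 − 18/2 = 21, R_n = min(1.2×21×6×450, 2.4×16×6×450) = 68.04 kN/bolt; interior L_c = 49 − 18 = 31, R_n = 100.44 kN/bolt. φR_n = 0.75 × (2×68.04 + 4×100.44) = 403.4 kN.
Tension yield (gross): A_g = 159×6 = 954 mm². φR_n = 0.90 × 345 × 954 = 296.2 kN.
Tension rupture (net): A_n = (159 − 2×20)×6 = 714 mm² (U = 1.0, A_e = A_n). φR_n = 0.75 × 450 × 714 = 241.0 kN.
Governing: min(1047.7, 403.4, 296.2, 241.0) = 241.0 kN → net-section rupture.

241.0 kN (net-section rupture governs)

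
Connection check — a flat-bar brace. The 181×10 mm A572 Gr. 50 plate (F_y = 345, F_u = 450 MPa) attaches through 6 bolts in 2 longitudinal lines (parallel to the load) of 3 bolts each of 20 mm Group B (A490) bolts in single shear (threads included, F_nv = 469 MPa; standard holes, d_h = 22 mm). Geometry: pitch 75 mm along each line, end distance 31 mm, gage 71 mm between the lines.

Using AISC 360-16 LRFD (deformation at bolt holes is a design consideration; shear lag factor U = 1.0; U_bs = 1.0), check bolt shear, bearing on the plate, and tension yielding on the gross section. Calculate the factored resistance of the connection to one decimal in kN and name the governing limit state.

562.0 kN (gross-section yield governs)

Bolt shear: A_b = π(20)²/4 = 314.16 mm². φR_n = 0.75 × 469 × 314.16 × 6 × 1 = 663.0 kN.
Bearing (10 mm plate, F_u = 450 MPa): end bolts L_c = 31 − 22/2 = 20, R_n = min(1.2×20×10×450, 2.4×20×10×450) = 108 kN/bolt; interior L_c = 75 − 22 = 53, R_n = 216 kN/bolt. φR_n = 0.75 × (2×108 + 4×216) = 810.0 kN.
Tension yield (gross): A_g = 181×10 = 1810 mm². φR_n = 0.90 × 345 × 1810 = 562.0 kN.
Governing: min(663.0, 810.0, 562.0) = 562.0 kN → gross-section yield.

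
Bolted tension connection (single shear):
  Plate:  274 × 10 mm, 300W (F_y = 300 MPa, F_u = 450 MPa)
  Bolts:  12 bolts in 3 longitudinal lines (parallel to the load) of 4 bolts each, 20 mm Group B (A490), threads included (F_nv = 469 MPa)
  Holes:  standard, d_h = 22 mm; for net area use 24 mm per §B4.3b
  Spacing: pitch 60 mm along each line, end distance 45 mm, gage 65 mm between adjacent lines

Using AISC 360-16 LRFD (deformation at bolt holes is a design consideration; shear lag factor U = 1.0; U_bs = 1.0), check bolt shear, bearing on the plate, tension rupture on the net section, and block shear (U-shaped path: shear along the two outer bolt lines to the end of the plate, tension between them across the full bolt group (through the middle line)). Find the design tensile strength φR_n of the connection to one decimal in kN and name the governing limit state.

681.8 kN (net-section rupture governs)

Bolt shear: A_b = π(20)²/4 = 314.16 mm². φR_n = 0.75 × 469 × 314.16 × 12 × 1 = 1326.1 kN.
Bearing (10 mm plate, F_u = 450 MPa): end bolts L_c = 45 − 22/2 = 34, R_n = min(1.2×34×10×450, 2.4×20×10×450) = 183.6 kN/bolt; interior L_c = 60 − 22 = 38, R_n = 205.2 kN/bolt. φR_n = 0.75 × (3×183.6 + 9×205.2) = 1798.2 kN.
Tension rupture (net): A_n = (274 − 3×24)×10 = 2020 mm² (U = 1.0, A_e = A_n). φR_n = 0.75 × 450 × 2020 = 681.8 kN.
Block shear: shear path 2×[45+3×60] = 2×225 mm, A_gv = 4500, A_nv = 2×(225 − 3.5×24)×10 = 2820 mm²; tension across gage: (130 − 2×24)×10 = 820 mm². R_n = min(0.6×450×2820, 0.6×300×4500) + 1.0×450×820 = min(761.4, 810) + 369 = 1130.4 kN. φR_n = 0.75 × 1130.4 = 847.8 kN.
Governing: min(1326.1, 1798.2, 681.8, 847.8) = 681.8 kN → net-section rupture.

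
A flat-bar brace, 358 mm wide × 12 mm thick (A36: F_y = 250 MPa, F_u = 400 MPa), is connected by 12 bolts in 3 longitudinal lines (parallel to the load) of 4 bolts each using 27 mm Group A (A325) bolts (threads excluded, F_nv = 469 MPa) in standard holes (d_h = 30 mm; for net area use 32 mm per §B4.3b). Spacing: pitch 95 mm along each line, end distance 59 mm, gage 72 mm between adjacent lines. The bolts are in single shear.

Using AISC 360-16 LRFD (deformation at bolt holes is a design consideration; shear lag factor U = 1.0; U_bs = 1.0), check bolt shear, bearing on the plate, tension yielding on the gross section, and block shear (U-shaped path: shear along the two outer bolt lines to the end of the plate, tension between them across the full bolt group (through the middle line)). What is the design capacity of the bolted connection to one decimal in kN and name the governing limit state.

966.6 kN (gross-section yield governs)

Bolt shear: A_b = π(27)²/4 = 572.56 mm². φR_n = 0.75 × 469 × 572.56 × 12 × 1 = 2416.8 kN.
Bearing (12 mm plate, F_u = 400 MPa): end bolts L_c = 59 − 30/2 = 44, R_n = min(1.2×44×12×400, 2.4×27×12×400) = 253.44 kN/bolt; interior L_c = 95 − 30 = 65, R_n = 311.04 kN/bolt. φR_n = 0.75 × (3×253.44 + 9×311.04) = 2669.8 kN.
Tension yield (gross): A_g = 358×12 = 4296 mm². φR_n = 0.90 × 250 × 4296 = 966.6 kN.
Block shear: shear path 2×[59+3×95] = 2×344 mm, A_gv = 8256, A_nv = 2×(344 − 3.5×32)×12 = 5568 mm²; tension across gage: (144 − 2×32)×12 = 960 mm². R_n = min(0.6×400×5568, 0.6×250×8256) + 1.0×400×960 = min(1336.3, 1238.4) + 384 = 1622.4 kN. φR_n = 0.75 × 1622.4 = 1216.8 kN.
Governing: min(2416.8, 2669.8, 966.6, 1216.8) = 966.6 kN → gross-section yield.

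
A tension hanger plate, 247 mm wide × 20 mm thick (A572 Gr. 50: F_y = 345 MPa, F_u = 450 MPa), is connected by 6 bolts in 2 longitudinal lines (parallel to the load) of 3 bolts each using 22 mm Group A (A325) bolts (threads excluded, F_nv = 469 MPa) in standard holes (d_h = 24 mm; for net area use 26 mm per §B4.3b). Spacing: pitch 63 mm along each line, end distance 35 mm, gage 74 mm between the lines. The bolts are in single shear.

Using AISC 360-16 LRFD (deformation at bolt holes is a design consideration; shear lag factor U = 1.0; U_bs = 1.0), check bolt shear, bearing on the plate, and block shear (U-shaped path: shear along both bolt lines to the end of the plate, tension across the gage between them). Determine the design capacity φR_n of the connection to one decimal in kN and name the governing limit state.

802.3 kN (bolt shear governs)

Bolt shear: A_b = π(22)²/4 = 380.13 mm². φR_n = 0.75 × 469 × 380.13 × 6 × 1 = 802.3 kN.
Bearing (20 mm plate, F_u = 450 MPa): end bolts L_c = 35 − 24/2 = 23, R_n = min(1.2×23×20×450, 2.4×22×20×450) = 248.4 kN/bolt; interior L_c = 63 − 24 = 39, R_n = 421.2 kN/bolt. φR_n = 0.75 × (2×248.4 + 4×421.2) = 1636.2 kN.
Block shear: shear path 2×[35+2×63] = 2×161 mm, A_gv = 6440, A_nv = 2×(161 − 2.5×26)×20 = 3840 mm²; tension across gage: (74 − 1×26)×20 = 960 mm². R_n = min(0.6×450×3840, 0.6×345×6440) + 1.0×450×960 = min(1036.8, 1333.1) + 432 = 1468.8 kN. φR_n = 0.75 × 1468.8 = 1101.6 kN.
Governing: min(802.3, 1636.2, 1101.6) = 802.3 kN → bolt shear.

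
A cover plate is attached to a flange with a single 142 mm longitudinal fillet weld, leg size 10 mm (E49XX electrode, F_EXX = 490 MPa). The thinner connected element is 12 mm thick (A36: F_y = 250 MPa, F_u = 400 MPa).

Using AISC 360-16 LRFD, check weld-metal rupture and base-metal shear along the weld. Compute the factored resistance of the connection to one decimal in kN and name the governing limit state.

221.4 kN (weld metal governs)

Weld metal: throat = 0.707×10 = 7.07 mm, L = 142 mm. φR_n = 0.75 × 0.6 × 490 × 7.07 × 142 = 221.4 kN.
Base metal shear (12 mm plate): yield φR_n = 1.0×0.6×250×12×142 = 255.6 kN; rupture φR_n = 0.75×0.6×400×12×142 = 306.7 kN; take 255.6 kN (yield).
Governing: min(221.4, 255.6) = 221.4 kN → weld metal.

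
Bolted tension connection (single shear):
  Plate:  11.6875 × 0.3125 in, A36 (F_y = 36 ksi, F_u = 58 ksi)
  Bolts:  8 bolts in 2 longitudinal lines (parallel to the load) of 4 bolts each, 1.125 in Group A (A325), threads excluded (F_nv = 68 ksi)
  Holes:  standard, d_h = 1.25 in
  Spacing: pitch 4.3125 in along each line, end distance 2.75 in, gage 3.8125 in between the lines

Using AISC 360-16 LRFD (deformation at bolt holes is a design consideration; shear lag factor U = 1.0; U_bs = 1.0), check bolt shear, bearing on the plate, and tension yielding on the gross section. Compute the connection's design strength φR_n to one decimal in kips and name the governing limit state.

Bolt shear: A_b = π(1.125)²/4 = 0.99402 in². φR_n = 0.75 × 68 × 0.99402 × 8 × 1 = 405.6 kips.
Bearing (0.3125 in plate, F_u = 58 ksi): end bolts L_c = 2.75 − 1.25/2 = 2.125, R_n = min(1.2×2.125×0.3125×58, 2.4×1.125×0.3125×58) = 46.219 kips/bolt; interior L_c = 4.3125 − 1.25 = 3.0625, R_n = 48.938 kips/bolt. φR_n = 0.75 × (2×46.219 + 6×48.938) = 289.5 kips.
Tension yield (gross): A_g = 11.6875×0.3125 = 3.6523 in². φR_n = 0.90 × 36 × 3.6523 = 118.3 kips.
Governing: min(405.6, 289.5, 118.3) = 118.3 kips → gross-section yield.

118.3 kips (gross-section yield governs)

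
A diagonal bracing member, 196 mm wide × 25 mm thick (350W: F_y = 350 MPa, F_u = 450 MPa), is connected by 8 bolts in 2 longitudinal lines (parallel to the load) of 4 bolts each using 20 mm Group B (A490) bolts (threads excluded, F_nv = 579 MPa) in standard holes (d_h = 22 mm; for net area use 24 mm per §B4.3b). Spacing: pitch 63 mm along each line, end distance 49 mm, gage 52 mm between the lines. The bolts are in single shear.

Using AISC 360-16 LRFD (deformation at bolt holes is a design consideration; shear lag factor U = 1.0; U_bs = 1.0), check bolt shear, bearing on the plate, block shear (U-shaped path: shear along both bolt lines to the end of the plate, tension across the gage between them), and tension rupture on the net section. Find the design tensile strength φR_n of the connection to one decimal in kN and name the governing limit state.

Bolt shear: A_b = π(20)²/4 = 314.16 mm². φR_n = 0.75 × 579 × 314.16 × 8 × 1 = 1091.4 kN.
Bearing (25 mm plate, F_u = 450 MPa): end bolts L_c = 49 − 22/2 = 38, R_n = min(1.2×38×25×450, 2.4×20×25×450) = 513 kN/bolt; interior L_c = 63 − 22 = 41, R_n = 540 kN/bolt. φR_n = 0.75 × (2×513 + 6×540) = 3199.5 kN.
Block shear: shear path 2×[49+3×63] = 2×238 mm, A_gv = 11900, A_nv = 2×(238 − 3.5×24)×25 = 7700 mm²; tension across gage: (52 − 1×24)×25 = 700 mm². R_n = min(0.6×450×7700, 0.6×350×11900) + 1.0×450×700 = min(2079, 2499) + 315 = 2394 kN. φR_n = 0.75 × 2394 = 1795.5 kN.
Tension rupture (net): A_n = (196 − 2×24)×25 = 3700 mm² (U = 1.0, A_e = A_n). φR_n = 0.75 × 450 × 3700 = 1248.8 kN.
Governing: min(1091.4, 3199.5, 1795.5, 1248.8) = 1091.4 kN → bolt shear.

1091.4 kN (bolt shear governs)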